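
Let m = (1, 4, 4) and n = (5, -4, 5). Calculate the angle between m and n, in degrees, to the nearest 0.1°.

m · n = 1·5 + 4·(-4) + 4·5 = 5 - 16 + 20 = 9
|m|² = 1 + 16 + 16 = 33,  |m| = √33 ≈ 5.744563
|n|² = 25 + 16 + 25 = 66,  |n| = √66 ≈ 8.124038
cos θ = 9 / (5.744563 · 8.124038) ≈ 0.19285
θ = arccos(0.19285) ≈ 78.9°

78.9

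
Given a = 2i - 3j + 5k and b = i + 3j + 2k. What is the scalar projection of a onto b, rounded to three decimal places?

0.802

a · b = 2·1 + (-3)·3 + 5·2 = 2 - 9 + 10 = 3
|b| = √(1 + 9 + 4) = √14 ≈ 3.7417
comp_b a = 3 / √14 ≈ 0.802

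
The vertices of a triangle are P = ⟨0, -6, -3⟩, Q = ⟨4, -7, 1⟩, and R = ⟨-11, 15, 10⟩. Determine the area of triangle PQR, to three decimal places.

PQ = (4, -1, 4),  PR = (-11, 21, 13)
i: (-1)·13 - 4·21 = -13 - 84 = -97
j: 4·(-11) - 4·13 = -44 - 52 = -96
k: 4·21 - (-1)·(-11) = 84 - 11 = 73
PQ × PR = (-97, -96, 73)
|PQ × PR| = √23954 ≈ 154.7708
area = ½ · 154.7708 ≈ 77.385

77.385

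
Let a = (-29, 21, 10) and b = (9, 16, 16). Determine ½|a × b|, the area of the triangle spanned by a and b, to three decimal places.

437.122

i: 21·16 - 10·16 = 336 - 160 = 176
j: 10·9 - (-29)·16 = 90 - (-464) = 554
k: (-29)·16 - 21·9 = -464 - 189 = -653
a × b = (176, 554, -653)
|a × b| = √(176² + 554² + (-653)²) = √764301 ≈ 874.2431
area = ½ · 874.2431 ≈ 437.122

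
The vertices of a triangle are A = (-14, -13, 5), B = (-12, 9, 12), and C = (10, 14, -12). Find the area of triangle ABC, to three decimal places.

AB = (2, 22, 7),  AC = (24, 27, -17)
i: 22·(-17) - 7·27 = -374 - 189 = -563
j: 7·24 - 2·(-17) = 168 - (-34) = 202
k: 2·27 - 22·24 = 54 - 528 = -474
AB × AC = (-563, 202, -474)
|AB × AC| = √582449 ≈ 763.1835
area = ½ · 763.1835 ≈ 381.592

381.592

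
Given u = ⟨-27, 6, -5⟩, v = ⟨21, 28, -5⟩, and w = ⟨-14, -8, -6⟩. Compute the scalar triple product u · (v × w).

v × w:
i: 28·(-6) - (-5)·(-8) = -168 - 40 = -208
j: (-5)·(-14) - 21·(-6) = 70 - (-126) = 196
k: 21·(-8) - 28·(-14) = -168 - (-392) = 224
v × w = (-208, 196, 224)
u · (v × w) = (-27)·(-208) + 6·196 + (-5)·224 = 5616 + 1176 - 1120 = 5672

5672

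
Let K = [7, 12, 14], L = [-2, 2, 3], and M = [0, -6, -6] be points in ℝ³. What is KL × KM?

KL = (-9, -10, -11)
KM = (-7, -18, -20)
i: (-10)·(-20) - (-11)·(-18) = 200 - 198 = 2
j: (-11)·(-7) - (-9)·(-20) = 77 - 180 = -103
k: (-9)·(-18) - (-10)·(-7) = 162 - 70 = 92
KL × KM = (2, -103, 92)

(2, -103, 92)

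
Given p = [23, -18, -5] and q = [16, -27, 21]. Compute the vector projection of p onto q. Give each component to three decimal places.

(8.404, -14.182, 11.030)

p · q = 23·16 + (-18)·(-27) + (-5)·21 = 368 + 486 - 105 = 749
|q|² = 256 + 729 + 441 = 1426
proj_q p = (749/1426) · (16, -27, 21) ≈ (8.404, -14.182, 11.030)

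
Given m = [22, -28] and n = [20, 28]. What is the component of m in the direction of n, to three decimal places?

m · n = 22·20 + (-28)·28 = 440 - 784 = -344
|n| = √(400 + 784) = √1184 ≈ 34.4093
comp_n m = -344 / √1184 ≈ -9.997

-9.997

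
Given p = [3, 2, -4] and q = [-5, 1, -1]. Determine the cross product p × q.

i: 2·(-1) - (-4)·1 = -2 - (-4) = 2
j: (-4)·(-5) - 3·(-1) = 20 - (-3) = 23
k: 3·1 - 2·(-5) = 3 - (-10) = 13
p × q = (2, 23, 13)

(2, 23, 13)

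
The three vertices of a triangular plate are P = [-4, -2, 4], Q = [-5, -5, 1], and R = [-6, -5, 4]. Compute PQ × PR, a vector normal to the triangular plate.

PQ = (-1, -3, -3)
PR = (-2, -3, 0)
i: (-3)·0 - (-3)·(-3) = 0 - 9 = -9
j: (-3)·(-2) - (-1)·0 = 6 - 0 = 6
k: (-1)·(-3) - (-3)·(-2) = 3 - 6 = -3
PQ × PR = (-9, 6, -3)

(-9, 6, -3)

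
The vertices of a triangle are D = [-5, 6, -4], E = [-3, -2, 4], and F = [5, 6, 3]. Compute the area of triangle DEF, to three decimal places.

58.932

DE = (2, -8, 8),  DF = (10, 0, 7)
i: (-8)·7 - 8·0 = -56 - 0 = -56
j: 8·10 - 2·7 = 80 - 14 = 66
k: 2·0 - (-8)·10 = 0 - (-80) = 80
DE × DF = (-56, 66, 80)
|DE × DF| = √13892 ≈ 117.8643
area = ½ · 117.8643 ≈ 58.932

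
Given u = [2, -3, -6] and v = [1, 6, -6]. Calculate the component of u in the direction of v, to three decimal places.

u · v = 2·1 + (-3)·6 + (-6)·(-6) = 2 - 18 + 36 = 20
|v| = √(1 + 36 + 36) = √73 ≈ 8.5440
comp_v u = 20 / √73 ≈ 2.341

2.341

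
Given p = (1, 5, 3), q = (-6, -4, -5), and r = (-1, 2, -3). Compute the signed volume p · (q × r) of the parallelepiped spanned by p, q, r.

q × r:
i: (-4)·(-3) - (-5)·2 = 12 - (-10) = 22
j: (-5)·(-1) - (-6)·(-3) = 5 - 18 = -13
k: (-6)·2 - (-4)·(-1) = -12 - 4 = -16
q × r = (22, -13, -16)
p · (q × r) = 1·22 + 5·(-13) + 3·(-16) = 22 - 65 - 48 = -91

-91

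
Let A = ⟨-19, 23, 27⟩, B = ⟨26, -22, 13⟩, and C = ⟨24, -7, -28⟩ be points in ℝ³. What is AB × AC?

AB = (45, -45, -14)
AC = (43, -30, -55)
i: (-45)·(-55) - (-14)·(-30) = 2475 - 420 = 2055
j: (-14)·43 - 45·(-55) = -602 - (-2475) = 1873
k: 45·(-30) - (-45)·43 = -1350 - (-1935) = 585
AB × AC = (2055, 1873, 585)

(2055, 1873, 585)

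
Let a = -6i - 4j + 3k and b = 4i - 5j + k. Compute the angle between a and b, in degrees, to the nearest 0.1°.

91.1

a · b = (-6)·4 + (-4)·(-5) + 3·1 = -24 + 20 + 3 = -1
|a|² = 36 + 16 + 9 = 61,  |a| = √61 ≈ 7.810250
|b|² = 16 + 25 + 1 = 42,  |b| = √42 ≈ 6.480741
cos θ = -1 / (7.810250 · 6.480741) ≈ -0.01976
θ = arccos(-0.01976) ≈ 91.1°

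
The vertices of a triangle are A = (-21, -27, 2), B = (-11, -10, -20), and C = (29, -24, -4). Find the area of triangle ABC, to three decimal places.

AB = (10, 17, -22),  AC = (50, 3, -6)
i: 17·(-6) - (-22)·3 = -102 - (-66) = -36
j: (-22)·50 - 10·(-6) = -1100 - (-60) = -1040
k: 10·3 - 17·50 = 30 - 850 = -820
AB × AC = (-36, -1040, -820)
|AB × AC| = √1755296 ≈ 1324.8758
area = ½ · 1324.8758 ≈ 662.438

662.438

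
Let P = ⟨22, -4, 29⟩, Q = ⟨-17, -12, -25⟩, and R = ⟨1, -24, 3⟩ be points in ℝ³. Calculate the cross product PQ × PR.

(-872, 120, 612)

PQ = (-39, -8, -54)
PR = (-21, -20, -26)
i: (-8)·(-26) - (-54)·(-20) = 208 - 1080 = -872
j: (-54)·(-21) - (-39)·(-26) = 1134 - 1014 = 120
k: (-39)·(-20) - (-8)·(-21) = 780 - 168 = 612
PQ × PR = (-872, 120, 612)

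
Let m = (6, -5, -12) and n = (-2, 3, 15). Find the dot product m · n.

-207

m · n = 6·(-2) + (-5)·3 + (-12)·15 = -12 - 15 - 180 = -207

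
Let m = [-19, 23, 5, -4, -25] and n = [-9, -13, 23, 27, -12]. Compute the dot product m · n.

179

m · n = (-19)·(-9) + 23·(-13) + 5·23 + (-4)·27 + (-25)·(-12) = 171 - 299 + 115 - 108 + 300 = 179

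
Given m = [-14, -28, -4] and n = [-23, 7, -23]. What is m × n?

(672, -230, -742)

i: (-28)·(-23) - (-4)·7 = 644 - (-28) = 672
j: (-4)·(-23) - (-14)·(-23) = 92 - 322 = -230
k: (-14)·7 - (-28)·(-23) = -98 - 644 = -742
m × n = (672, -230, -742)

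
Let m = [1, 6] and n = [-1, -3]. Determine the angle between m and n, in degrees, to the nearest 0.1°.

m · n = 1·(-1) + 6·(-3) = -1 - 18 = -19
|m|² = 1 + 36 = 37,  |m| = √37 ≈ 6.082763
|n|² = 1 + 9 = 10,  |n| = √10 ≈ 3.162278
cos θ = -19 / (6.082763 · 3.162278) ≈ -0.98776
θ = arccos(-0.98776) ≈ 171.0°

171.0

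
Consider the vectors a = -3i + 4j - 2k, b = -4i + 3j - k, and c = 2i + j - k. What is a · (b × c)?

b × c:
i: 3·(-1) - (-1)·1 = -3 - (-1) = -2
j: (-1)·2 - (-4)·(-1) = -2 - 4 = -6
k: (-4)·1 - 3·2 = -4 - 6 = -10
b × c = (-2, -6, -10)
a · (b × c) = (-3)·(-2) + 4·(-6) + (-2)·(-10) = 6 - 24 + 20 = 2

2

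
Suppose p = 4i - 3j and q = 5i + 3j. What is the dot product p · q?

11

p · q = 4·5 + (-3)·3 = 20 - 9 = 11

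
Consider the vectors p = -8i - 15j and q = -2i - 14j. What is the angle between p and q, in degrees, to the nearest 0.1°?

19.9

p · q = (-8)·(-2) + (-15)·(-14) = 16 + 210 = 226
|p|² = 64 + 225 = 289,  |p| = √289 ≈ 17.000000
|q|² = 4 + 196 = 200,  |q| = √200 ≈ 14.142136
cos θ = 226 / (17.000000 · 14.142136) ≈ 0.94004
θ = arccos(0.94004) ≈ 19.9°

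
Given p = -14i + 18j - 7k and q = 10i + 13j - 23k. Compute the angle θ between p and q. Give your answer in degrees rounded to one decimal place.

67.8

p · q = (-14)·10 + 18·13 + (-7)·(-23) = -140 + 234 + 161 = 255
|p|² = 196 + 324 + 49 = 569,  |p| = √569 ≈ 23.853721
|q|² = 100 + 169 + 529 = 798,  |q| = √798 ≈ 28.248894
cos θ = 255 / (23.853721 · 28.248894) ≈ 0.37843
θ = arccos(0.37843) ≈ 67.8°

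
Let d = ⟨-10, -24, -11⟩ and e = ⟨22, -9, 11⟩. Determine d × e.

(-363, -132, 618)

i: (-24)·11 - (-11)·(-9) = -264 - 99 = -363
j: (-11)·22 - (-10)·11 = -242 - (-110) = -132
k: (-10)·(-9) - (-24)·22 = 90 - (-528) = 618
d × e = (-363, -132, 618)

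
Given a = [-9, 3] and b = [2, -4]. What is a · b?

-30

a · b = (-9)·2 + 3·(-4) = -18 - 12 = -30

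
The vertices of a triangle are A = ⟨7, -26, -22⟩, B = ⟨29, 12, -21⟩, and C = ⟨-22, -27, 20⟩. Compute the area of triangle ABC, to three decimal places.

AB = (22, 38, 1),  AC = (-29, -1, 42)
i: 38·42 - 1·(-1) = 1596 - (-1) = 1597
j: 1·(-29) - 22·42 = -29 - 924 = -953
k: 22·(-1) - 38·(-29) = -22 - (-1102) = 1080
AB × AC = (1597, -953, 1080)
|AB × AC| = √4625018 ≈ 2150.5855
area = ½ · 2150.5855 ≈ 1075.293

1075.293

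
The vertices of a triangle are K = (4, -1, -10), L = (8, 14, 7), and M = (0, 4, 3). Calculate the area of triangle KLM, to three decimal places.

90.692

KL = (4, 15, 17),  KM = (-4, 5, 13)
i: 15·13 - 17·5 = 195 - 85 = 110
j: 17·(-4) - 4·13 = -68 - 52 = -120
k: 4·5 - 15·(-4) = 20 - (-60) = 80
KL × KM = (110, -120, 80)
|KL × KM| = √32900 ≈ 181.3836
area = ½ · 181.3836 ≈ 90.692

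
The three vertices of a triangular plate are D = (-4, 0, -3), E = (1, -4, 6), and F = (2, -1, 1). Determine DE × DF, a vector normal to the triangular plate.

DE = (5, -4, 9)
DF = (6, -1, 4)
i: (-4)·4 - 9·(-1) = -16 - (-9) = -7
j: 9·6 - 5·4 = 54 - 20 = 34
k: 5·(-1) - (-4)·6 = -5 - (-24) = 19
DE × DF = (-7, 34, 19)

(-7, 34, 19)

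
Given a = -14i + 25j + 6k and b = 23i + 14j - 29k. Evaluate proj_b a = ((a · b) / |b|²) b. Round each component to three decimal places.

(-2.144, -1.305, 2.704)

a · b = (-14)·23 + 25·14 + 6·(-29) = -322 + 350 - 174 = -146
|b|² = 529 + 196 + 841 = 1566
proj_b a = (-146/1566) · (23, 14, -29) ≈ (-2.144, -1.305, 2.704)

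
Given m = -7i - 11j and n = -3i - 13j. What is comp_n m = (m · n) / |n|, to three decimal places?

12.292

m · n = (-7)·(-3) + (-11)·(-13) = 21 + 143 = 164
|n| = √(9 + 169) = √178 ≈ 13.3417
comp_n m = 164 / √178 ≈ 12.292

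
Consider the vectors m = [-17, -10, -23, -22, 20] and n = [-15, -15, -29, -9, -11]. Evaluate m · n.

m · n = (-17)·(-15) + (-10)·(-15) + (-23)·(-29) + (-22)·(-9) + 20·(-11) = 255 + 150 + 667 + 198 - 220 = 1050

1050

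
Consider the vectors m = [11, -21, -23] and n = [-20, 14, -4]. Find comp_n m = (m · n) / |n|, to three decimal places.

-17.058

m · n = 11·(-20) + (-21)·14 + (-23)·(-4) = -220 - 294 + 92 = -422
|n| = √(400 + 196 + 16) = √612 ≈ 24.7386
comp_n m = -422 / √612 ≈ -17.058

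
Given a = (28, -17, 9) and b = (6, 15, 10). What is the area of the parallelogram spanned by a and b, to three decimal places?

645.434

i: (-17)·10 - 9·15 = -170 - 135 = -305
j: 9·6 - 28·10 = 54 - 280 = -226
k: 28·15 - (-17)·6 = 420 - (-102) = 522
a × b = (-305, -226, 522)
|a × b| = √((-305)² + (-226)² + 522²) = √416585 ≈ 645.4340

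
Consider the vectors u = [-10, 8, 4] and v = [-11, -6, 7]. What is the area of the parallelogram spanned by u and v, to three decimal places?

i: 8·7 - 4·(-6) = 56 - (-24) = 80
j: 4·(-11) - (-10)·7 = -44 - (-70) = 26
k: (-10)·(-6) - 8·(-11) = 60 - (-88) = 148
u × v = (80, 26, 148)
|u × v| = √(80² + 26² + 148²) = √28980 ≈ 170.2351

170.235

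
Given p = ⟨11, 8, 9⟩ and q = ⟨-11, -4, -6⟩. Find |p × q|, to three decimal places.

i: 8·(-6) - 9·(-4) = -48 - (-36) = -12
j: 9·(-11) - 11·(-6) = -99 - (-66) = -33
k: 11·(-4) - 8·(-11) = -44 - (-88) = 44
p × q = (-12, -33, 44)
|p × q| = √((-12)² + (-33)² + 44²) = √3169 ≈ 56.2939

56.294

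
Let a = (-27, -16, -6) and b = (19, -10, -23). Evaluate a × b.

i: (-16)·(-23) - (-6)·(-10) = 368 - 60 = 308
j: (-6)·19 - (-27)·(-23) = -114 - 621 = -735
k: (-27)·(-10) - (-16)·19 = 270 - (-304) = 574
a × b = (308, -735, 574)

(308, -735, 574)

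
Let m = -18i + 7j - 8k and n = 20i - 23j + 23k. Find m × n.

i: 7·23 - (-8)·(-23) = 161 - 184 = -23
j: (-8)·20 - (-18)·23 = -160 - (-414) = 254
k: (-18)·(-23) - 7·20 = 414 - 140 = 274
m × n = (-23, 254, 274)

(-23, 254, 274)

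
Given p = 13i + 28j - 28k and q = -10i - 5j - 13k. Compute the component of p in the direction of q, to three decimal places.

p · q = 13·(-10) + 28·(-5) + (-28)·(-13) = -130 - 140 + 364 = 94
|q| = √(100 + 25 + 169) = √294 ≈ 17.1464
comp_q p = 94 / √294 ≈ 5.482

5.482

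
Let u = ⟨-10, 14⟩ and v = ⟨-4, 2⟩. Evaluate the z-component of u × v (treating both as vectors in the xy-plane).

36

(-10)·2 - 14·(-4) = -20 - (-56) = 36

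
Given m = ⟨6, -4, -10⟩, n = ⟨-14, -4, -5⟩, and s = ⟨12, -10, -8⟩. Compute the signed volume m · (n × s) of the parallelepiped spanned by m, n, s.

n × s:
i: (-4)·(-8) - (-5)·(-10) = 32 - 50 = -18
j: (-5)·12 - (-14)·(-8) = -60 - 112 = -172
k: (-14)·(-10) - (-4)·12 = 140 - (-48) = 188
n × s = (-18, -172, 188)
m · (n × s) = 6·(-18) + (-4)·(-172) + (-10)·188 = -108 + 688 - 1880 = -1300

-1300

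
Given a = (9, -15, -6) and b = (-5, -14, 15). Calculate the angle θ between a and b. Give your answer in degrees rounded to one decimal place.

78.9

a · b = 9·(-5) + (-15)·(-14) + (-6)·15 = -45 + 210 - 90 = 75
|a|² = 81 + 225 + 36 = 342,  |a| = √342 ≈ 18.493242
|b|² = 25 + 196 + 225 = 446,  |b| = √446 ≈ 21.118712
cos θ = 75 / (18.493242 · 21.118712) ≈ 0.19204
θ = arccos(0.19204) ≈ 78.9°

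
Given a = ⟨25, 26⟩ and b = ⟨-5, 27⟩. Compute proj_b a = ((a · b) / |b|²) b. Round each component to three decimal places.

(-3.826, 20.662)

a · b = 25·(-5) + 26·27 = -125 + 702 = 577
|b|² = 25 + 729 = 754
proj_b a = (577/754) · (-5, 27) ≈ (-3.826, 20.662)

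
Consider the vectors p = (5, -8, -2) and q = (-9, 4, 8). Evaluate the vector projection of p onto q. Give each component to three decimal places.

(5.199, -2.311, -4.621)

p · q = 5·(-9) + (-8)·4 + (-2)·8 = -45 - 32 - 16 = -93
|q|² = 81 + 16 + 64 = 161
proj_q p = (-93/161) · (-9, 4, 8) ≈ (5.199, -2.311, -4.621)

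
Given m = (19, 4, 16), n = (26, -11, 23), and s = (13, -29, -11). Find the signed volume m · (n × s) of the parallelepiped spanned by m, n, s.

n × s:
i: (-11)·(-11) - 23·(-29) = 121 - (-667) = 788
j: 23·13 - 26·(-11) = 299 - (-286) = 585
k: 26·(-29) - (-11)·13 = -754 - (-143) = -611
n × s = (788, 585, -611)
m · (n × s) = 19·788 + 4·585 + 16·(-611) = 14972 + 2340 - 9776 = 7536

7536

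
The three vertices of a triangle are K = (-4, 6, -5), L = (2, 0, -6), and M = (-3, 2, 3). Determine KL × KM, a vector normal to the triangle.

(-52, -49, -18)

KL = (6, -6, -1)
KM = (1, -4, 8)
i: (-6)·8 - (-1)·(-4) = -48 - 4 = -52
j: (-1)·1 - 6·8 = -1 - 48 = -49
k: 6·(-4) - (-6)·1 = -24 - (-6) = -18
KL × KM = (-52, -49, -18)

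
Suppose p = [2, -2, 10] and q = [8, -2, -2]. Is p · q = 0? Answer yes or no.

yes

p · q = 2·8 + (-2)·(-2) + 10·(-2) = 16 + 4 - 20 = 0
Zero, so the vectors are orthogonal.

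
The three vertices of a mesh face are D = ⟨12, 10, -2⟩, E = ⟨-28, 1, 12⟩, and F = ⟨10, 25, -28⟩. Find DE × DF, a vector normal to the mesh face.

(24, -1068, -618)

DE = (-40, -9, 14)
DF = (-2, 15, -26)
i: (-9)·(-26) - 14·15 = 234 - 210 = 24
j: 14·(-2) - (-40)·(-26) = -28 - 1040 = -1068
k: (-40)·15 - (-9)·(-2) = -600 - 18 = -618
DE × DF = (24, -1068, -618)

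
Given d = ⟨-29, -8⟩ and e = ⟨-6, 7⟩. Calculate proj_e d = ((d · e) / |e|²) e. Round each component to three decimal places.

(-8.329, 9.718)

d · e = (-29)·(-6) + (-8)·7 = 174 - 56 = 118
|e|² = 36 + 49 = 85
proj_e d = (118/85) · (-6, 7) ≈ (-8.329, 9.718)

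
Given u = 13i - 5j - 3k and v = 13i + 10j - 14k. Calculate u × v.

i: (-5)·(-14) - (-3)·10 = 70 - (-30) = 100
j: (-3)·13 - 13·(-14) = -39 - (-182) = 143
k: 13·10 - (-5)·13 = 130 - (-65) = 195
u × v = (100, 143, 195)

(100, 143, 195)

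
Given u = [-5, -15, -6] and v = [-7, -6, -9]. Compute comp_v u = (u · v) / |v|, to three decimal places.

13.893

u · v = (-5)·(-7) + (-15)·(-6) + (-6)·(-9) = 35 + 90 + 54 = 179
|v| = √(49 + 36 + 81) = √166 ≈ 12.8841
comp_v u = 179 / √166 ≈ 13.893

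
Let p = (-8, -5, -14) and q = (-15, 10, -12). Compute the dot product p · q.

p · q = (-8)·(-15) + (-5)·10 + (-14)·(-12) = 120 - 50 + 168 = 238

238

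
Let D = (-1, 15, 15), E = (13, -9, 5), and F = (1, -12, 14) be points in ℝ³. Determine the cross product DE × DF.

(-246, -6, -330)

DE = (14, -24, -10)
DF = (2, -27, -1)
i: (-24)·(-1) - (-10)·(-27) = 24 - 270 = -246
j: (-10)·2 - 14·(-1) = -20 - (-14) = -6
k: 14·(-27) - (-24)·2 = -378 - (-48) = -330
DE × DF = (-246, -6, -330)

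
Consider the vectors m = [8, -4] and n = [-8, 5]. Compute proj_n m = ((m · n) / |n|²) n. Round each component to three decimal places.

m · n = 8·(-8) + (-4)·5 = -64 - 20 = -84
|n|² = 64 + 25 = 89
proj_n m = (-84/89) · (-8, 5) ≈ (7.551, -4.719)

(7.551, -4.719)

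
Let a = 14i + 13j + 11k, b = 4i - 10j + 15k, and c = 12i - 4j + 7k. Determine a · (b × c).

b × c:
i: (-10)·7 - 15·(-4) = -70 - (-60) = -10
j: 15·12 - 4·7 = 180 - 28 = 152
k: 4·(-4) - (-10)·12 = -16 - (-120) = 104
b × c = (-10, 152, 104)
a · (b × c) = 14·(-10) + 13·152 + 11·104 = -140 + 1976 + 1144 = 2980

2980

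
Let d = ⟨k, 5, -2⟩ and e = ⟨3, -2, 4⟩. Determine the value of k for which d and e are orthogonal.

d · e = k·3 + 5·(-2) + (-2)·4 = -18 + 3k
Set equal to 0: 3k = 18, so k = 6.

6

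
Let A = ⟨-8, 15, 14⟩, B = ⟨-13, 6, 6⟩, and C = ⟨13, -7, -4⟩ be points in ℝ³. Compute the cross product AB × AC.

AB = (-5, -9, -8)
AC = (21, -22, -18)
i: (-9)·(-18) - (-8)·(-22) = 162 - 176 = -14
j: (-8)·21 - (-5)·(-18) = -168 - 90 = -258
k: (-5)·(-22) - (-9)·21 = 110 - (-189) = 299
AB × AC = (-14, -258, 299)

(-14, -258, 299)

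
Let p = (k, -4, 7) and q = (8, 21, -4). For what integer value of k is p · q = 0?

14

p · q = k·8 + (-4)·21 + 7·(-4) = -112 + 8k
Set equal to 0: 8k = 112, so k = 14.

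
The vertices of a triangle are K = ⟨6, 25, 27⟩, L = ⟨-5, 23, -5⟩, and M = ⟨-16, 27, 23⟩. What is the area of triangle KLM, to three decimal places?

KL = (-11, -2, -32),  KM = (-22, 2, -4)
i: (-2)·(-4) - (-32)·2 = 8 - (-64) = 72
j: (-32)·(-22) - (-11)·(-4) = 704 - 44 = 660
k: (-11)·2 - (-2)·(-22) = -22 - 44 = -66
KL × KM = (72, 660, -66)
|KL × KM| = √445140 ≈ 667.1881
area = ½ · 667.1881 ≈ 333.594

333.594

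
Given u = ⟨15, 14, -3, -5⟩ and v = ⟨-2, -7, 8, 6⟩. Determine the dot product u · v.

u · v = 15·(-2) + 14·(-7) + (-3)·8 + (-5)·6 = -30 - 98 - 24 - 30 = -182

-182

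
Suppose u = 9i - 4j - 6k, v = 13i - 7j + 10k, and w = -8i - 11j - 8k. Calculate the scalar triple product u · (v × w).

2592

v × w:
i: (-7)·(-8) - 10·(-11) = 56 - (-110) = 166
j: 10·(-8) - 13·(-8) = -80 - (-104) = 24
k: 13·(-11) - (-7)·(-8) = -143 - 56 = -199
v × w = (166, 24, -199)
u · (v × w) = 9·166 + (-4)·24 + (-6)·(-199) = 1494 - 96 + 1194 = 2592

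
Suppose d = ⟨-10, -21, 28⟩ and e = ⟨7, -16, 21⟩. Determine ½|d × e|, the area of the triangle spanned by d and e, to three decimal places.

254.526

i: (-21)·21 - 28·(-16) = -441 - (-448) = 7
j: 28·7 - (-10)·21 = 196 - (-210) = 406
k: (-10)·(-16) - (-21)·7 = 160 - (-147) = 307
d × e = (7, 406, 307)
|d × e| = √(7² + 406² + 307²) = √259134 ≈ 509.0521
area = ½ · 509.0521 ≈ 254.526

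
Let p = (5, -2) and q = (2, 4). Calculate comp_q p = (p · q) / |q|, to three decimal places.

0.447

p · q = 5·2 + (-2)·4 = 10 - 8 = 2
|q| = √(4 + 16) = √20 ≈ 4.4721
comp_q p = 2 / √20 ≈ 0.447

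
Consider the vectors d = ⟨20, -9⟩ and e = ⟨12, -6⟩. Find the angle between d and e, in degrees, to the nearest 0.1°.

d · e = 20·12 + (-9)·(-6) = 240 + 54 = 294
|d|² = 400 + 81 = 481,  |d| = √481 ≈ 21.931712
|e|² = 144 + 36 = 180,  |e| = √180 ≈ 13.416408
cos θ = 294 / (21.931712 · 13.416408) ≈ 0.99917
θ = arccos(0.99917) ≈ 2.3°

2.3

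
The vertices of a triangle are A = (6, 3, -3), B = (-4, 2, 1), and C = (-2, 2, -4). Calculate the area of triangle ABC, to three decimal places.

21.172

AB = (-10, -1, 4),  AC = (-8, -1, -1)
i: (-1)·(-1) - 4·(-1) = 1 - (-4) = 5
j: 4·(-8) - (-10)·(-1) = -32 - 10 = -42
k: (-10)·(-1) - (-1)·(-8) = 10 - 8 = 2
AB × AC = (5, -42, 2)
|AB × AC| = √1793 ≈ 42.3438
area = ½ · 42.3438 ≈ 21.172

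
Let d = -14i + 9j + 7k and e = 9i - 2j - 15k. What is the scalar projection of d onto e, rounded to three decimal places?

-14.142

d · e = (-14)·9 + 9·(-2) + 7·(-15) = -126 - 18 - 105 = -249
|e| = √(81 + 4 + 225) = √310 ≈ 17.6068
comp_e d = -249 / √310 ≈ -14.142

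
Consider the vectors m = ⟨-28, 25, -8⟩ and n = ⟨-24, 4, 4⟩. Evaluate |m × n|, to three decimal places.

589.902

i: 25·4 - (-8)·4 = 100 - (-32) = 132
j: (-8)·(-24) - (-28)·4 = 192 - (-112) = 304
k: (-28)·4 - 25·(-24) = -112 - (-600) = 488
m × n = (132, 304, 488)
|m × n| = √(132² + 304² + 488²) = √347984 ≈ 589.9017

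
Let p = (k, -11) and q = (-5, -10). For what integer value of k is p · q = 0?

22

p · q = k·(-5) + (-11)·(-10) = 110 - 5k
Set equal to 0: -5k = -110, so k = 22.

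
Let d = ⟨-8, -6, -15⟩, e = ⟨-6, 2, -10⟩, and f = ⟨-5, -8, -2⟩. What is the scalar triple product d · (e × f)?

e × f:
i: 2·(-2) - (-10)·(-8) = -4 - 80 = -84
j: (-10)·(-5) - (-6)·(-2) = 50 - 12 = 38
k: (-6)·(-8) - 2·(-5) = 48 - (-10) = 58
e × f = (-84, 38, 58)
d · (e × f) = (-8)·(-84) + (-6)·38 + (-15)·58 = 672 - 228 - 870 = -426

-426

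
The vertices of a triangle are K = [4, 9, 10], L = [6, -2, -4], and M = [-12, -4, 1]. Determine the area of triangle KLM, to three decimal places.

162.985

KL = (2, -11, -14),  KM = (-16, -13, -9)
i: (-11)·(-9) - (-14)·(-13) = 99 - 182 = -83
j: (-14)·(-16) - 2·(-9) = 224 - (-18) = 242
k: 2·(-13) - (-11)·(-16) = -26 - 176 = -202
KL × KM = (-83, 242, -202)
|KL × KM| = √106257 ≈ 325.9709
area = ½ · 325.9709 ≈ 162.985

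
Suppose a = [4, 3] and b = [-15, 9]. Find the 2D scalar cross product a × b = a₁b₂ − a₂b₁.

4·9 - 3·(-15) = 36 - (-45) = 81

81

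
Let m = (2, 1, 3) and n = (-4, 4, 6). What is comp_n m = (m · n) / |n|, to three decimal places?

m · n = 2·(-4) + 1·4 + 3·6 = -8 + 4 + 18 = 14
|n| = √(16 + 16 + 36) = √68 ≈ 8.2462
comp_n m = 14 / √68 ≈ 1.698

1.698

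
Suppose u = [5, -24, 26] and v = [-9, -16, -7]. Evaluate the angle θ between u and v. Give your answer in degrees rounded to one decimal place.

u · v = 5·(-9) + (-24)·(-16) + 26·(-7) = -45 + 384 - 182 = 157
|u|² = 25 + 576 + 676 = 1277,  |u| = √1277 ≈ 35.735137
|v|² = 81 + 256 + 49 = 386,  |v| = √386 ≈ 19.646883
cos θ = 157 / (35.735137 · 19.646883) ≈ 0.22362
θ = arccos(0.22362) ≈ 77.1°

77.1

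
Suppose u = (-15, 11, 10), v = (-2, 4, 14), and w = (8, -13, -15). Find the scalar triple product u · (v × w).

-988

v × w:
i: 4·(-15) - 14·(-13) = -60 - (-182) = 122
j: 14·8 - (-2)·(-15) = 112 - 30 = 82
k: (-2)·(-13) - 4·8 = 26 - 32 = -6
v × w = (122, 82, -6)
u · (v × w) = (-15)·122 + 11·82 + 10·(-6) = -1830 + 902 - 60 = -988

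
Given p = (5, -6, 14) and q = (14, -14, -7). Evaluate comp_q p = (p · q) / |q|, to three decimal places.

p · q = 5·14 + (-6)·(-14) + 14·(-7) = 70 + 84 - 98 = 56
|q| = √(196 + 196 + 49) = √441 ≈ 21.0000
comp_q p = 56 / √441 ≈ 2.667

2.667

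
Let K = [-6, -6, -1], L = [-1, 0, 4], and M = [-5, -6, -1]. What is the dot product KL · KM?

KL = L − K = (5, 6, 5)
KM = M − K = (1, 0, 0)
KL · KM = 5·1 + 6·0 + 5·0 = 5 + 0 + 0 = 5

5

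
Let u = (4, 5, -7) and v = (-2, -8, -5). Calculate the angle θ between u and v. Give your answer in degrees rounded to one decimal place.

98.2

u · v = 4·(-2) + 5·(-8) + (-7)·(-5) = -8 - 40 + 35 = -13
|u|² = 16 + 25 + 49 = 90,  |u| = √90 ≈ 9.486833
|v|² = 4 + 64 + 25 = 93,  |v| = √93 ≈ 9.643651
cos θ = -13 / (9.486833 · 9.643651) ≈ -0.14210
θ = arccos(-0.14210) ≈ 98.2°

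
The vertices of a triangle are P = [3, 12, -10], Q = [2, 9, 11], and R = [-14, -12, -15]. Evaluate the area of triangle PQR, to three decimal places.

PQ = (-1, -3, 21),  PR = (-17, -24, -5)
i: (-3)·(-5) - 21·(-24) = 15 - (-504) = 519
j: 21·(-17) - (-1)·(-5) = -357 - 5 = -362
k: (-1)·(-24) - (-3)·(-17) = 24 - 51 = -27
PQ × PR = (519, -362, -27)
|PQ × PR| = √401134 ≈ 633.3514
area = ½ · 633.3514 ≈ 316.676

316.676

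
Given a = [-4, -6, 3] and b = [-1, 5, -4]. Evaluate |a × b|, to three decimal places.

33.437

i: (-6)·(-4) - 3·5 = 24 - 15 = 9
j: 3·(-1) - (-4)·(-4) = -3 - 16 = -19
k: (-4)·5 - (-6)·(-1) = -20 - 6 = -26
a × b = (9, -19, -26)
|a × b| = √(9² + (-19)² + (-26)²) = √1118 ≈ 33.4365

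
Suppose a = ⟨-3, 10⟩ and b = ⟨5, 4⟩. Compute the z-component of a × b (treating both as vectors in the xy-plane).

(-3)·4 - 10·5 = -12 - 50 = -62

-62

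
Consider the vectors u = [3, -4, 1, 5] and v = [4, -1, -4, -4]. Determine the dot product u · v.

u · v = 3·4 + (-4)·(-1) + 1·(-4) + 5·(-4) = 12 + 4 - 4 - 20 = -8

-8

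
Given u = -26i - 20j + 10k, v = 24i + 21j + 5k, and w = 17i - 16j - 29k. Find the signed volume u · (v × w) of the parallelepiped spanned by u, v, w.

v × w:
i: 21·(-29) - 5·(-16) = -609 - (-80) = -529
j: 5·17 - 24·(-29) = 85 - (-696) = 781
k: 24·(-16) - 21·17 = -384 - 357 = -741
v × w = (-529, 781, -741)
u · (v × w) = (-26)·(-529) + (-20)·781 + 10·(-741) = 13754 - 15620 - 7410 = -9276

-9276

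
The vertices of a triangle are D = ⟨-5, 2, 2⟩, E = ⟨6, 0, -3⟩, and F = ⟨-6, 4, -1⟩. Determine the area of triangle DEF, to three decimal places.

DE = (11, -2, -5),  DF = (-1, 2, -3)
i: (-2)·(-3) - (-5)·2 = 6 - (-10) = 16
j: (-5)·(-1) - 11·(-3) = 5 - (-33) = 38
k: 11·2 - (-2)·(-1) = 22 - 2 = 20
DE × DF = (16, 38, 20)
|DE × DF| = √2100 ≈ 45.8258
area = ½ · 45.8258 ≈ 22.913

22.913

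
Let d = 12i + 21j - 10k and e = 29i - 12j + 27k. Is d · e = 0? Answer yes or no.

no

d · e = 12·29 + 21·(-12) + (-10)·27 = 348 - 252 - 270 = -174
Nonzero, so the vectors are not orthogonal.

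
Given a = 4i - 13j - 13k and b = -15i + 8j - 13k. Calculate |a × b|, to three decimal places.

402.625

i: (-13)·(-13) - (-13)·8 = 169 - (-104) = 273
j: (-13)·(-15) - 4·(-13) = 195 - (-52) = 247
k: 4·8 - (-13)·(-15) = 32 - 195 = -163
a × b = (273, 247, -163)
|a × b| = √(273² + 247² + (-163)²) = √162107 ≈ 402.6251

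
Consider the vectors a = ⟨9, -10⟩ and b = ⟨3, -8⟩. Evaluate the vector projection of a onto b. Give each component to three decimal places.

(4.397, -11.726)

a · b = 9·3 + (-10)·(-8) = 27 + 80 = 107
|b|² = 9 + 64 = 73
proj_b a = (107/73) · (3, -8) ≈ (4.397, -11.726)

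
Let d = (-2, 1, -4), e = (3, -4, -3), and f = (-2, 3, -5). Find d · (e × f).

-41

e × f:
i: (-4)·(-5) - (-3)·3 = 20 - (-9) = 29
j: (-3)·(-2) - 3·(-5) = 6 - (-15) = 21
k: 3·3 - (-4)·(-2) = 9 - 8 = 1
e × f = (29, 21, 1)
d · (e × f) = (-2)·29 + 1·21 + (-4)·1 = -58 + 21 - 4 = -41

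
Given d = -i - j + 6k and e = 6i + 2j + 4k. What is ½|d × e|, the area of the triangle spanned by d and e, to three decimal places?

21.633

i: (-1)·4 - 6·2 = -4 - 12 = -16
j: 6·6 - (-1)·4 = 36 - (-4) = 40
k: (-1)·2 - (-1)·6 = -2 - (-6) = 4
d × e = (-16, 40, 4)
|d × e| = √((-16)² + 40² + 4²) = √1872 ≈ 43.2666
area = ½ · 43.2666 ≈ 21.633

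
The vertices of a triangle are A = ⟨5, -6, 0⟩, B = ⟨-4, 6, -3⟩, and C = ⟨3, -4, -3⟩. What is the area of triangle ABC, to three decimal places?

AB = (-9, 12, -3),  AC = (-2, 2, -3)
i: 12·(-3) - (-3)·2 = -36 - (-6) = -30
j: (-3)·(-2) - (-9)·(-3) = 6 - 27 = -21
k: (-9)·2 - 12·(-2) = -18 - (-24) = 6
AB × AC = (-30, -21, 6)
|AB × AC| = √1377 ≈ 37.1080
area = ½ · 37.1080 ≈ 18.554

18.554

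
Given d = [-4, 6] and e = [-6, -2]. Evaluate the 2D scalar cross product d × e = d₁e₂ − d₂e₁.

(-4)·(-2) - 6·(-6) = 8 - (-36) = 44

44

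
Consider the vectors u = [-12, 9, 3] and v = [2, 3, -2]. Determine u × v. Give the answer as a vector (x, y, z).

i: 9·(-2) - 3·3 = -18 - 9 = -27
j: 3·2 - (-12)·(-2) = 6 - 24 = -18
k: (-12)·3 - 9·2 = -36 - 18 = -54
u × v = (-27, -18, -54)

(-27, -18, -54)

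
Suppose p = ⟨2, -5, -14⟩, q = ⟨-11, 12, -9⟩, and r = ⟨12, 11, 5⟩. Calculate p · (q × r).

4293

q × r:
i: 12·5 - (-9)·11 = 60 - (-99) = 159
j: (-9)·12 - (-11)·5 = -108 - (-55) = -53
k: (-11)·11 - 12·12 = -121 - 144 = -265
q × r = (159, -53, -265)
p · (q × r) = 2·159 + (-5)·(-53) + (-14)·(-265) = 318 + 265 + 3710 = 4293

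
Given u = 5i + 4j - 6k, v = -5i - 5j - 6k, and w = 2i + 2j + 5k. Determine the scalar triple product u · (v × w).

v × w:
i: (-5)·5 - (-6)·2 = -25 - (-12) = -13
j: (-6)·2 - (-5)·5 = -12 - (-25) = 13
k: (-5)·2 - (-5)·2 = -10 - (-10) = 0
v × w = (-13, 13, 0)
u · (v × w) = 5·(-13) + 4·13 + (-6)·0 = -65 + 52 + 0 = -13

-13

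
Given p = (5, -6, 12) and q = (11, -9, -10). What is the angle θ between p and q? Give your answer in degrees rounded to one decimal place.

92.5

p · q = 5·11 + (-6)·(-9) + 12·(-10) = 55 + 54 - 120 = -11
|p|² = 25 + 36 + 144 = 205,  |p| = √205 ≈ 14.317821
|q|² = 121 + 81 + 100 = 302,  |q| = √302 ≈ 17.378147
cos θ = -11 / (14.317821 · 17.378147) ≈ -0.04421
θ = arccos(-0.04421) ≈ 92.5°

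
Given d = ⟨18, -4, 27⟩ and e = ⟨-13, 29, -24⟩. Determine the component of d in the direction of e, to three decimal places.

d · e = 18·(-13) + (-4)·29 + 27·(-24) = -234 - 116 - 648 = -998
|e| = √(169 + 841 + 576) = √1586 ≈ 39.8246
comp_e d = -998 / √1586 ≈ -25.060

-25.060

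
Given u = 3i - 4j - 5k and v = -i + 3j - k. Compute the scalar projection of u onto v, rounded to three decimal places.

-3.015

u · v = 3·(-1) + (-4)·3 + (-5)·(-1) = -3 - 12 + 5 = -10
|v| = √(1 + 9 + 1) = √11 ≈ 3.3166
comp_v u = -10 / √11 ≈ -3.015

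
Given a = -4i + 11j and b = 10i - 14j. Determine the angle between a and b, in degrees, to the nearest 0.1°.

a · b = (-4)·10 + 11·(-14) = -40 - 154 = -194
|a|² = 16 + 121 = 137,  |a| = √137 ≈ 11.704700
|b|² = 100 + 196 = 296,  |b| = √296 ≈ 17.204651
cos θ = -194 / (11.704700 · 17.204651) ≈ -0.96338
θ = arccos(-0.96338) ≈ 164.4°

164.4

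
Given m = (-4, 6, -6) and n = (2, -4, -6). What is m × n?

i: 6·(-6) - (-6)·(-4) = -36 - 24 = -60
j: (-6)·2 - (-4)·(-6) = -12 - 24 = -36
k: (-4)·(-4) - 6·2 = 16 - 12 = 4
m × n = (-60, -36, 4)

(-60, -36, 4)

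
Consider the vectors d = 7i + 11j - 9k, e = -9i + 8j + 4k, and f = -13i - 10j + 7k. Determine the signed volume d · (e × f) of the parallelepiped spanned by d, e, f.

-953

e × f:
i: 8·7 - 4·(-10) = 56 - (-40) = 96
j: 4·(-13) - (-9)·7 = -52 - (-63) = 11
k: (-9)·(-10) - 8·(-13) = 90 - (-104) = 194
e × f = (96, 11, 194)
d · (e × f) = 7·96 + 11·11 + (-9)·194 = 672 + 121 - 1746 = -953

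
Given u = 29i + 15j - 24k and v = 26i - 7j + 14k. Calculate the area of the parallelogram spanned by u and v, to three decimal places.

i: 15·14 - (-24)·(-7) = 210 - 168 = 42
j: (-24)·26 - 29·14 = -624 - 406 = -1030
k: 29·(-7) - 15·26 = -203 - 390 = -593
u × v = (42, -1030, -593)
|u × v| = √(42² + (-1030)² + (-593)²) = √1414313 ≈ 1189.2489

1189.249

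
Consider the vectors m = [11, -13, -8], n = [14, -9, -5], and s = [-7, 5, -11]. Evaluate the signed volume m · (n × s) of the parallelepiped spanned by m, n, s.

-1149

n × s:
i: (-9)·(-11) - (-5)·5 = 99 - (-25) = 124
j: (-5)·(-7) - 14·(-11) = 35 - (-154) = 189
k: 14·5 - (-9)·(-7) = 70 - 63 = 7
n × s = (124, 189, 7)
m · (n × s) = 11·124 + (-13)·189 + (-8)·7 = 1364 - 2457 - 56 = -1149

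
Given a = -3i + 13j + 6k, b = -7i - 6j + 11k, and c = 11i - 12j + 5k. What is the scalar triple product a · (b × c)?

b × c:
i: (-6)·5 - 11·(-12) = -30 - (-132) = 102
j: 11·11 - (-7)·5 = 121 - (-35) = 156
k: (-7)·(-12) - (-6)·11 = 84 - (-66) = 150
b × c = (102, 156, 150)
a · (b × c) = (-3)·102 + 13·156 + 6·150 = -306 + 2028 + 900 = 2622

2622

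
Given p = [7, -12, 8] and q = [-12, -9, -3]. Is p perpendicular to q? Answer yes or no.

yes

p · q = 7·(-12) + (-12)·(-9) + 8·(-3) = -84 + 108 - 24 = 0
Zero, so the vectors are orthogonal.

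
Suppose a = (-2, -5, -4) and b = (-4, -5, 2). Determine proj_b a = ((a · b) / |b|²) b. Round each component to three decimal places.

(-2.222, -2.778, 1.111)

a · b = (-2)·(-4) + (-5)·(-5) + (-4)·2 = 8 + 25 - 8 = 25
|b|² = 16 + 25 + 4 = 45
proj_b a = (25/45) · (-4, -5, 2) ≈ (-2.222, -2.778, 1.111)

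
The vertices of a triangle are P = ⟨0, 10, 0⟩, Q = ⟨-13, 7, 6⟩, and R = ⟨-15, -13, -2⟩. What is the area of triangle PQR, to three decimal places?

157.089

PQ = (-13, -3, 6),  PR = (-15, -23, -2)
i: (-3)·(-2) - 6·(-23) = 6 - (-138) = 144
j: 6·(-15) - (-13)·(-2) = -90 - 26 = -116
k: (-13)·(-23) - (-3)·(-15) = 299 - 45 = 254
PQ × PR = (144, -116, 254)
|PQ × PR| = √98708 ≈ 314.1783
area = ½ · 314.1783 ≈ 157.089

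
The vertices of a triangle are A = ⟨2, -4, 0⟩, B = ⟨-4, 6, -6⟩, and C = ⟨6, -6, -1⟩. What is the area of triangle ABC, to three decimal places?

AB = (-6, 10, -6),  AC = (4, -2, -1)
i: 10·(-1) - (-6)·(-2) = -10 - 12 = -22
j: (-6)·4 - (-6)·(-1) = -24 - 6 = -30
k: (-6)·(-2) - 10·4 = 12 - 40 = -28
AB × AC = (-22, -30, -28)
|AB × AC| = √2168 ≈ 46.5618
area = ½ · 46.5618 ≈ 23.281

23.281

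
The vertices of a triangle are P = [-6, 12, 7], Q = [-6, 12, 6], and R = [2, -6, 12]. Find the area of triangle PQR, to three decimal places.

PQ = (0, 0, -1),  PR = (8, -18, 5)
i: 0·5 - (-1)·(-18) = 0 - 18 = -18
j: (-1)·8 - 0·5 = -8 - 0 = -8
k: 0·(-18) - 0·8 = 0 - 0 = 0
PQ × PR = (-18, -8, 0)
|PQ × PR| = √388 ≈ 19.6977
area = ½ · 19.6977 ≈ 9.849

9.849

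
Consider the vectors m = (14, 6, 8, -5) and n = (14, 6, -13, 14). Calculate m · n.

58

m · n = 14·14 + 6·6 + 8·(-13) + (-5)·14 = 196 + 36 - 104 - 70 = 58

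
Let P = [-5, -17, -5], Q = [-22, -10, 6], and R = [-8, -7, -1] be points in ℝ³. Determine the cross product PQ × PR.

PQ = (-17, 7, 11)
PR = (-3, 10, 4)
i: 7·4 - 11·10 = 28 - 110 = -82
j: 11·(-3) - (-17)·4 = -33 - (-68) = 35
k: (-17)·10 - 7·(-3) = -170 - (-21) = -149
PQ × PR = (-82, 35, -149)

(-82, 35, -149)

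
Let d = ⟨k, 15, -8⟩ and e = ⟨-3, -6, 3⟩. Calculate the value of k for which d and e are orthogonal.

-38

d · e = k·(-3) + 15·(-6) + (-8)·3 = -114 - 3k
Set equal to 0: -3k = 114, so k = -38.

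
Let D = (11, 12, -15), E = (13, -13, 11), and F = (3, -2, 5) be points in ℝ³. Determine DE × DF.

(-136, -248, -228)

DE = (2, -25, 26)
DF = (-8, -14, 20)
i: (-25)·20 - 26·(-14) = -500 - (-364) = -136
j: 26·(-8) - 2·20 = -208 - 40 = -248
k: 2·(-14) - (-25)·(-8) = -28 - 200 = -228
DE × DF = (-136, -248, -228)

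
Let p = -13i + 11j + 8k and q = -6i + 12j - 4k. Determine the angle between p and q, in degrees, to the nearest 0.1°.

p · q = (-13)·(-6) + 11·12 + 8·(-4) = 78 + 132 - 32 = 178
|p|² = 169 + 121 + 64 = 354,  |p| = √354 ≈ 18.814888
|q|² = 36 + 144 + 16 = 196,  |q| = √196 ≈ 14.000000
cos θ = 178 / (18.814888 · 14.000000) ≈ 0.67576
θ = arccos(0.67576) ≈ 47.5°

47.5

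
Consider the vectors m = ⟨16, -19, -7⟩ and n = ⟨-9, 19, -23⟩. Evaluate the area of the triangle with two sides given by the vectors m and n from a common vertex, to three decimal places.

363.438

i: (-19)·(-23) - (-7)·19 = 437 - (-133) = 570
j: (-7)·(-9) - 16·(-23) = 63 - (-368) = 431
k: 16·19 - (-19)·(-9) = 304 - 171 = 133
m × n = (570, 431, 133)
|m × n| = √(570² + 431² + 133²) = √528350 ≈ 726.8769
area = ½ · 726.8769 ≈ 363.438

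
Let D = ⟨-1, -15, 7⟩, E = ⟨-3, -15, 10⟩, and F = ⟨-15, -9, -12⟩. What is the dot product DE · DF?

DE = E − D = (-2, 0, 3)
DF = F − D = (-14, 6, -19)
DE · DF = (-2)·(-14) + 0·6 + 3·(-19) = 28 + 0 - 57 = -29

-29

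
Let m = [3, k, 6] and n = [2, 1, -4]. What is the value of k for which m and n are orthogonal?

m · n = 3·2 + k·1 + 6·(-4) = -18 + 1k
Set equal to 0: 1k = 18, so k = 18.

18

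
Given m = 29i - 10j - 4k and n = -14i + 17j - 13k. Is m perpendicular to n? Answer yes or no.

m · n = 29·(-14) + (-10)·17 + (-4)·(-13) = -406 - 170 + 52 = -524
Nonzero, so the vectors are not orthogonal.

no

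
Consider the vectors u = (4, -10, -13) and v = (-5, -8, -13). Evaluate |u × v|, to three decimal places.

i: (-10)·(-13) - (-13)·(-8) = 130 - 104 = 26
j: (-13)·(-5) - 4·(-13) = 65 - (-52) = 117
k: 4·(-8) - (-10)·(-5) = -32 - 50 = -82
u × v = (26, 117, -82)
|u × v| = √(26² + 117² + (-82)²) = √21089 ≈ 145.2205

145.221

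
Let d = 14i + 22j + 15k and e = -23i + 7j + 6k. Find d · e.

d · e = 14·(-23) + 22·7 + 15·6 = -322 + 154 + 90 = -78

-78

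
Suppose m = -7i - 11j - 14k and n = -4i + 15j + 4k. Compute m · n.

-193

m · n = (-7)·(-4) + (-11)·15 + (-14)·4 = 28 - 165 - 56 = -193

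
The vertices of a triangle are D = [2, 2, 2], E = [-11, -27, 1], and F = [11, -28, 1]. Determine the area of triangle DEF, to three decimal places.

325.686

DE = (-13, -29, -1),  DF = (9, -30, -1)
i: (-29)·(-1) - (-1)·(-30) = 29 - 30 = -1
j: (-1)·9 - (-13)·(-1) = -9 - 13 = -22
k: (-13)·(-30) - (-29)·9 = 390 - (-261) = 651
DE × DF = (-1, -22, 651)
|DE × DF| = √424286 ≈ 651.3724
area = ½ · 651.3724 ≈ 325.686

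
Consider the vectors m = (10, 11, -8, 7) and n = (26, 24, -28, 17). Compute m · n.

867

m · n = 10·26 + 11·24 + (-8)·(-28) + 7·17 = 260 + 264 + 224 + 119 = 867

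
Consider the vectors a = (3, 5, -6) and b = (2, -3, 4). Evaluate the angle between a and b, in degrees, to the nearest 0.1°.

137.1

a · b = 3·2 + 5·(-3) + (-6)·4 = 6 - 15 - 24 = -33
|a|² = 9 + 25 + 36 = 70,  |a| = √70 ≈ 8.366600
|b|² = 4 + 9 + 16 = 29,  |b| = √29 ≈ 5.385165
cos θ = -33 / (8.366600 · 5.385165) ≈ -0.73243
θ = arccos(-0.73243) ≈ 137.1°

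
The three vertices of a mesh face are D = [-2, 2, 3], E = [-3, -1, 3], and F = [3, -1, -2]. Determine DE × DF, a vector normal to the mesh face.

(15, -5, 18)

DE = (-1, -3, 0)
DF = (5, -3, -5)
i: (-3)·(-5) - 0·(-3) = 15 - 0 = 15
j: 0·5 - (-1)·(-5) = 0 - 5 = -5
k: (-1)·(-3) - (-3)·5 = 3 - (-15) = 18
DE × DF = (15, -5, 18)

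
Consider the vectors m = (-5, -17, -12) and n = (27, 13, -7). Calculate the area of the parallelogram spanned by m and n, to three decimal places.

599.785

i: (-17)·(-7) - (-12)·13 = 119 - (-156) = 275
j: (-12)·27 - (-5)·(-7) = -324 - 35 = -359
k: (-5)·13 - (-17)·27 = -65 - (-459) = 394
m × n = (275, -359, 394)
|m × n| = √(275² + (-359)² + 394²) = √359742 ≈ 599.7850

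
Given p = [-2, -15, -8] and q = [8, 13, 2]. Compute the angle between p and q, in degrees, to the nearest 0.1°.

149.5

p · q = (-2)·8 + (-15)·13 + (-8)·2 = -16 - 195 - 16 = -227
|p|² = 4 + 225 + 64 = 293,  |p| = √293 ≈ 17.117243
|q|² = 64 + 169 + 4 = 237,  |q| = √237 ≈ 15.394804
cos θ = -227 / (17.117243 · 15.394804) ≈ -0.86143
θ = arccos(-0.86143) ≈ 149.5°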